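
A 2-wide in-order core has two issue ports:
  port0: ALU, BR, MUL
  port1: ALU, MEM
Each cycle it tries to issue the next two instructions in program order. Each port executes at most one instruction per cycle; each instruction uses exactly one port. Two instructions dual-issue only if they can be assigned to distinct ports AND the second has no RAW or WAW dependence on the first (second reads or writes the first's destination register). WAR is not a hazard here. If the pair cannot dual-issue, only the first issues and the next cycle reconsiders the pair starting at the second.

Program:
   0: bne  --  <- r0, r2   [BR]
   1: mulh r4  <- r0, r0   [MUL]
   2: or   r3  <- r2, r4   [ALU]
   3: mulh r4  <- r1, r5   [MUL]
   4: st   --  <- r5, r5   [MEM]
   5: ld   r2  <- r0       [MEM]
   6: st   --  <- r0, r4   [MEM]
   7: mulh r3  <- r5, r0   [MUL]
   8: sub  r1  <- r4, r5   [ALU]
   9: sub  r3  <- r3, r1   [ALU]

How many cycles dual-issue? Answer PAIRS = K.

PAIRS = 2

t=0 i0:bne.BR ; no-port BR/MUL
t=1 i1:mulh.MUL ; RAW r4
t=2 i2,i3:or.ALU mulh.MUL ; dual
t=3 i4:st.MEM ; no-port MEM/MEM
t=4 i5:ld.MEM ; no-port MEM/MEM
t=5 i6,i7:st.MEM mulh.MUL ; dual
t=6 i8:sub.ALU ; RAW r1
t=7 i9:sub.ALU ; tail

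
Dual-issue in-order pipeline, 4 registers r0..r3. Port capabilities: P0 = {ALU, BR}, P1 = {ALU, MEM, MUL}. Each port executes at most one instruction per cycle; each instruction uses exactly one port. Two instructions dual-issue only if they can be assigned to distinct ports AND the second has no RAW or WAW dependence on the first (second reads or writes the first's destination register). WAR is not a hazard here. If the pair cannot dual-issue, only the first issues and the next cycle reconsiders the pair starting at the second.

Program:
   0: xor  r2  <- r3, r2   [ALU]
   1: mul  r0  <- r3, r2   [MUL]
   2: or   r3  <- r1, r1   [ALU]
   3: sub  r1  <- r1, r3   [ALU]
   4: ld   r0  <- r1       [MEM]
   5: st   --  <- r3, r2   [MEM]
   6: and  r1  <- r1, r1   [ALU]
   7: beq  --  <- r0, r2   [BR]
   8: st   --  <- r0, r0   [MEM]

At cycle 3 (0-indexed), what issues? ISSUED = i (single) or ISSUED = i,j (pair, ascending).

t=0 i0:xor ; RAW r2
t=1 i1&i2:mul+or ; dual
t=2 i3:sub ; RAW r1
t=3 i4:ld ; no-port MEM/MEM
t=4 i5&i6:st+and ; dual
t=5 i7&i8:beq+st ; dual

ISSUED = 4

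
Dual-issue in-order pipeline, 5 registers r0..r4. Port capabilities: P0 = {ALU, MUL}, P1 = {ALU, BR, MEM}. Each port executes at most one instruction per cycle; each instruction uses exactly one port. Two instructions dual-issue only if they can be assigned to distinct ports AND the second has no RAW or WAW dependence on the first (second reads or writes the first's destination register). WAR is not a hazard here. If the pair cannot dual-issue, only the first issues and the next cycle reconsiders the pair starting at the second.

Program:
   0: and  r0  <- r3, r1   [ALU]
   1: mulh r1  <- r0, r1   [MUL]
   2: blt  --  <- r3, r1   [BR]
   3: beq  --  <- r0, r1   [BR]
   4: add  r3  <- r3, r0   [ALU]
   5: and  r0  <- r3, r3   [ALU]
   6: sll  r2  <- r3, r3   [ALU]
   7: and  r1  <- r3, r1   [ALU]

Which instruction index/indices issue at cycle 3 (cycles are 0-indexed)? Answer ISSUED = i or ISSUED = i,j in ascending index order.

t=0 i0:and.ALU ; RAW r0
t=1 i1:mulh.MUL ; RAW r1
t=2 i2:blt.BR ; no-port BR/BR
t=3 i3,i4:beq.BR;add.ALU ; pair
t=4 i5,i6:and.ALU;sll.ALU ; pair
t=5 i7:and.ALU ; tail

ISSUED = 3,4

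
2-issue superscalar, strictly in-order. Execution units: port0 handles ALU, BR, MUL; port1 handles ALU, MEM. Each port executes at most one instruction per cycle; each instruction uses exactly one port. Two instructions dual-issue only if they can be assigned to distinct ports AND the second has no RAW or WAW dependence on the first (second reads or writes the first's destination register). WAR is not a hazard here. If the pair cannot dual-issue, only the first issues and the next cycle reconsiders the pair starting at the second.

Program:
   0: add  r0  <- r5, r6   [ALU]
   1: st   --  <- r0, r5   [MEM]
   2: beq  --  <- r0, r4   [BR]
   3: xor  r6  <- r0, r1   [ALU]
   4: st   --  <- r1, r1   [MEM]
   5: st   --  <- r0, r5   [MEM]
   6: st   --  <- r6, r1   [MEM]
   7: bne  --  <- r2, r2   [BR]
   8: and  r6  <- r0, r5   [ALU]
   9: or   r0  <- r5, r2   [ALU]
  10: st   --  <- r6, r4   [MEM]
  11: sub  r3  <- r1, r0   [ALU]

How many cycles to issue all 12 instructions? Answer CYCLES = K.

  cy0 -> i0 (add) RAW r0
  cy1 -> i1&i2 (st beq) 2-wide
  cy2 -> i3&i4 (xor st) 2-wide
  cy3 -> i5 (st) no-port MEM/MEM
  cy4 -> i6&i7 (st bne) 2-wide
  cy5 -> i8&i9 (and or) 2-wide
  cy6 -> i10&i11 (st sub) 2-wide

CYCLES = 7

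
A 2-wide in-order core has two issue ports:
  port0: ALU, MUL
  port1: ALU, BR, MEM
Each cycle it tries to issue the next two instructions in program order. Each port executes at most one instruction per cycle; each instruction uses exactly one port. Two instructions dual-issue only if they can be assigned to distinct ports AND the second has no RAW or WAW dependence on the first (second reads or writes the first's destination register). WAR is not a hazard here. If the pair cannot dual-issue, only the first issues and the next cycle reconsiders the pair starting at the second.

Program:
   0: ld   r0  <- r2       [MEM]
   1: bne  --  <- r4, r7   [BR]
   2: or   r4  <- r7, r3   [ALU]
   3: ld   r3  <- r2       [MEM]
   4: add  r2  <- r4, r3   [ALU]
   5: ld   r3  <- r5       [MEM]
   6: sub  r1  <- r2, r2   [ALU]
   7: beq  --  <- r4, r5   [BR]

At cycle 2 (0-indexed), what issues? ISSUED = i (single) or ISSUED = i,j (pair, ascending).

ISSUED = 3

  cy0 -> i0 (ld) no-port MEM/BR
  cy1 -> i1&i2 (bne;or) dual
  cy2 -> i3 (ld) RAW r3
  cy3 -> i4&i5 (add;ld) dual
  cy4 -> i6&i7 (sub;beq) dual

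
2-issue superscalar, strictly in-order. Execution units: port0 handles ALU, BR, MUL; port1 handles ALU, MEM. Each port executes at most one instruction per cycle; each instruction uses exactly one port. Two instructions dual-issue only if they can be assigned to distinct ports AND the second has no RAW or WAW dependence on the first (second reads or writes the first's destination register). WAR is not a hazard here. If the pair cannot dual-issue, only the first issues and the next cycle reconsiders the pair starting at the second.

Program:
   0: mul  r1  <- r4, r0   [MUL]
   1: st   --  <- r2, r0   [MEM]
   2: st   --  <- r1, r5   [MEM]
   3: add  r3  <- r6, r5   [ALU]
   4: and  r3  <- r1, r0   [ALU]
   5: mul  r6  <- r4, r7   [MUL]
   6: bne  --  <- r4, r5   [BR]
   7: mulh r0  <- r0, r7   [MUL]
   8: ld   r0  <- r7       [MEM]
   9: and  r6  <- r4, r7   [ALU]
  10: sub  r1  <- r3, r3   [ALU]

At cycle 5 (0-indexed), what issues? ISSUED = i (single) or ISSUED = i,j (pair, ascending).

ISSUED = 8,9

t=0 i0,i1:mul+st ; dual
t=1 i2,i3:st+add ; dual
t=2 i4,i5:and+mul ; dual
t=3 i6:bne ; no-port BR/MUL
t=4 i7:mulh ; WAW r0
t=5 i8,i9:ld+and ; dual
t=6 i10:sub ; tail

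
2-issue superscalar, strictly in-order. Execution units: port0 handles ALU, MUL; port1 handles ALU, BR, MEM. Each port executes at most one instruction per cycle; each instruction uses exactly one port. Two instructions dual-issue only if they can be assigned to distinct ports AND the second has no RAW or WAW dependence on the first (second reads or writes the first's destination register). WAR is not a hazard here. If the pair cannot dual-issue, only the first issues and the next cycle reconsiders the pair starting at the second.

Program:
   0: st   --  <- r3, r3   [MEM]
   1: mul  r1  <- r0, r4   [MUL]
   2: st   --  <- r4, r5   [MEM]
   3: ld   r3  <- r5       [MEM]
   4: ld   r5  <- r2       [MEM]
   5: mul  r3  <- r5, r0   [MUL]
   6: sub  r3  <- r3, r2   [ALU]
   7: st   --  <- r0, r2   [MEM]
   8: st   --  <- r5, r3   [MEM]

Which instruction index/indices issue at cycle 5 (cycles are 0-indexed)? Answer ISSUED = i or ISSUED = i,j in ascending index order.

ISSUED = 6,7

#0 head=0: st.MEM mul.MUL i0&i1 2-wide
#1 head=2: st.MEM i2 no-port MEM/MEM
#2 head=3: ld.MEM i3 no-port MEM/MEM
#3 head=4: ld.MEM i4 RAW r5
#4 head=5: mul.MUL i5 RAW+WAW r3
#5 head=6: sub.ALU st.MEM i6&i7 2-wide
#6 head=8: st.MEM i8 tail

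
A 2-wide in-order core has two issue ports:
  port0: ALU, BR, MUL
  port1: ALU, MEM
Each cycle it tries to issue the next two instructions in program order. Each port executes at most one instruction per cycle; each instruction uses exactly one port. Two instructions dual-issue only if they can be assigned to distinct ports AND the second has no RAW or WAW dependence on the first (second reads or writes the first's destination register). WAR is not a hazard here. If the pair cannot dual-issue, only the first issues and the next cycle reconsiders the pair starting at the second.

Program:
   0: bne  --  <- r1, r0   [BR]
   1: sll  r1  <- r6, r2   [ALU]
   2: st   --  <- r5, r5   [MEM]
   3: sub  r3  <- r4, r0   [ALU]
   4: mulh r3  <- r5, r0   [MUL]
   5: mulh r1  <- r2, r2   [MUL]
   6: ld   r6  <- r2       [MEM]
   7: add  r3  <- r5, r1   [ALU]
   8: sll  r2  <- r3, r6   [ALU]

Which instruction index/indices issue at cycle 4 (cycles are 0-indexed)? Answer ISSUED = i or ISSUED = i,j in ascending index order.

[0] i0/i1  bne.BR sll.ALU  -- pair
[1] i2/i3  st.MEM sub.ALU  -- pair
[2] i4  mulh.MUL  -- no-port MUL/MUL
[3] i5/i6  mulh.MUL ld.MEM  -- pair
[4] i7  add.ALU  -- RAW r3
[5] i8  sll.ALU  -- tail

ISSUED = 7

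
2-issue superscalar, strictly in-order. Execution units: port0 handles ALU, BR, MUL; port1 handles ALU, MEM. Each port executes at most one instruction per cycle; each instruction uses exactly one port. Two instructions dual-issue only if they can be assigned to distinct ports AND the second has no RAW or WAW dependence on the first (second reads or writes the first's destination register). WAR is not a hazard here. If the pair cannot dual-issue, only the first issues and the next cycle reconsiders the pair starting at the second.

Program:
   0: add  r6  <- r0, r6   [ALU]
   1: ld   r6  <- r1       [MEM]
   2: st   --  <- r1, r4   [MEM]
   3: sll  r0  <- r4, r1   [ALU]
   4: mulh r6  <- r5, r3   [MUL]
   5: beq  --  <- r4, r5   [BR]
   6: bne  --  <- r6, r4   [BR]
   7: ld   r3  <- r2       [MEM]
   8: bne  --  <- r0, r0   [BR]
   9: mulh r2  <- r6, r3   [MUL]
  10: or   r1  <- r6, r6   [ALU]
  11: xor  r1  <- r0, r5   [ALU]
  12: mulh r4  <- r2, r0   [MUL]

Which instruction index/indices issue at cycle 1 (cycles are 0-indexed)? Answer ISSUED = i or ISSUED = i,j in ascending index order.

  cy0 -> i0 (add) WAW r6
  cy1 -> i1 (ld) no-port MEM/MEM
  cy2 -> i2&i3 (st/sll) 2-wide
  cy3 -> i4 (mulh) no-port MUL/BR
  cy4 -> i5 (beq) no-port BR/BR
  cy5 -> i6&i7 (bne/ld) 2-wide
  cy6 -> i8 (bne) no-port BR/MUL
  cy7 -> i9&i10 (mulh/or) 2-wide
  cy8 -> i11&i12 (xor/mulh) 2-wide

ISSUED = 1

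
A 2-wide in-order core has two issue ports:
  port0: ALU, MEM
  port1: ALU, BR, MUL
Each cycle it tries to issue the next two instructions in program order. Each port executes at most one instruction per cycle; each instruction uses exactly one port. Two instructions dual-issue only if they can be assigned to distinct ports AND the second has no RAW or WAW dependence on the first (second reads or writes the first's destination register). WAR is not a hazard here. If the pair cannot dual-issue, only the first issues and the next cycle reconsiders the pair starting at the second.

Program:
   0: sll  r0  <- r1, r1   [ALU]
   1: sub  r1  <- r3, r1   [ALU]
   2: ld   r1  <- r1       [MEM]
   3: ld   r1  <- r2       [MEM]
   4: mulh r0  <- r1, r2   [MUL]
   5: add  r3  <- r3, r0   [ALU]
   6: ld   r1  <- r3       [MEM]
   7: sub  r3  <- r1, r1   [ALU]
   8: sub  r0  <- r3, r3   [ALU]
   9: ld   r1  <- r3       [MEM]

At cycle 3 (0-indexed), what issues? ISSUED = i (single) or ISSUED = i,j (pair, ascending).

t=0 i0/i1:sll.ALU;sub.ALU ; 2-wide
t=1 i2:ld.MEM ; no-port MEM/MEM
t=2 i3:ld.MEM ; RAW r1
t=3 i4:mulh.MUL ; RAW r0
t=4 i5:add.ALU ; RAW r3
t=5 i6:ld.MEM ; RAW r1
t=6 i7:sub.ALU ; RAW r3
t=7 i8/i9:sub.ALU;ld.MEM ; 2-wide

ISSUED = 4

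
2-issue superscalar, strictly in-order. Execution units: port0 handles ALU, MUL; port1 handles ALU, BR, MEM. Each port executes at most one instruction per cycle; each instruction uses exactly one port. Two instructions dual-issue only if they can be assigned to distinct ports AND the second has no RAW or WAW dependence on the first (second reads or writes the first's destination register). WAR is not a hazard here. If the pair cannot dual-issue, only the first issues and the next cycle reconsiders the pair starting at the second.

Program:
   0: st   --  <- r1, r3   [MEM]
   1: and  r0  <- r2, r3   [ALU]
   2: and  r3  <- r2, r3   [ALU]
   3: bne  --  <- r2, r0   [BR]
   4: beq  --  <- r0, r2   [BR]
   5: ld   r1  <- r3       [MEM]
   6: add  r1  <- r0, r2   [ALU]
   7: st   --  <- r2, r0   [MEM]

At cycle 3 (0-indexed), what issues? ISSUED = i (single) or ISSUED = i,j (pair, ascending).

c0: i0,i1 st and  dual
c1: i2,i3 and bne  dual
c2: i4 beq  no-port BR/MEM
c3: i5 ld  WAW r1
c4: i6,i7 add st  dual

ISSUED = 5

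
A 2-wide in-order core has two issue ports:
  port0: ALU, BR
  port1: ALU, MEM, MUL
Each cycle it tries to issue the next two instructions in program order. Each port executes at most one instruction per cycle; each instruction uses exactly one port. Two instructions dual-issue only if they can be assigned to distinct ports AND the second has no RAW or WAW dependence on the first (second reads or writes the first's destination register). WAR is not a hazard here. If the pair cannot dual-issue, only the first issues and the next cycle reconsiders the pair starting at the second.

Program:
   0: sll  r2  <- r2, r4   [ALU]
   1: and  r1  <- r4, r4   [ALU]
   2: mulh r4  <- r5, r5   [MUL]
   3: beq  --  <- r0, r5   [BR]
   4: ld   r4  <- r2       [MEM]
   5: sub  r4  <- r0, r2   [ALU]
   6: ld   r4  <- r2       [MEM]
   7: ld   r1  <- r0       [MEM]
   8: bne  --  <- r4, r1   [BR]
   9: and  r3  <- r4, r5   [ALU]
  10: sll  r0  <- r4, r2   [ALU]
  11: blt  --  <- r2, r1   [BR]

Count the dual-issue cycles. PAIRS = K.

PAIRS = 4

[0] i0+i1  sll+and  -- pair
[1] i2+i3  mulh+beq  -- pair
[2] i4  ld  -- WAW r4
[3] i5  sub  -- WAW r4
[4] i6  ld  -- no-port MEM/MEM
[5] i7  ld  -- RAW r1
[6] i8+i9  bne+and  -- pair
[7] i10+i11  sll+blt  -- pair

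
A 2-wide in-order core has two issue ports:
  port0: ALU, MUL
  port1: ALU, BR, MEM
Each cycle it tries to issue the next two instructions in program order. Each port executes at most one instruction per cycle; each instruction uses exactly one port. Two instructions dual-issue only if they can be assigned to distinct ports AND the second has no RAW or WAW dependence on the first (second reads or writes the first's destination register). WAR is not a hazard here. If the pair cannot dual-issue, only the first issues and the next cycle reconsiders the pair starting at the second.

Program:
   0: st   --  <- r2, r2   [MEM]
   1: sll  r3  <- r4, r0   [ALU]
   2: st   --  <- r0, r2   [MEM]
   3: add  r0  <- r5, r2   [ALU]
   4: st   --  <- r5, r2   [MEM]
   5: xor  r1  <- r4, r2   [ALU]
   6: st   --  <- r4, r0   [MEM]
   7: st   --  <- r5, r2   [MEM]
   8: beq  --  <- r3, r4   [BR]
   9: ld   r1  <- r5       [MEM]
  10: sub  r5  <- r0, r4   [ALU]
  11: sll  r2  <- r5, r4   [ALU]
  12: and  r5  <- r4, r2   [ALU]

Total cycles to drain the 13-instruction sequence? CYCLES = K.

#0 head=0: st.MEM+sll.ALU i0+i1 2-wide
#1 head=2: st.MEM+add.ALU i2+i3 2-wide
#2 head=4: st.MEM+xor.ALU i4+i5 2-wide
#3 head=6: st.MEM i6 no-port MEM/MEM
#4 head=7: st.MEM i7 no-port MEM/BR
#5 head=8: beq.BR i8 no-port BR/MEM
#6 head=9: ld.MEM+sub.ALU i9+i10 2-wide
#7 head=11: sll.ALU i11 RAW r2
#8 head=12: and.ALU i12 tail

CYCLES = 9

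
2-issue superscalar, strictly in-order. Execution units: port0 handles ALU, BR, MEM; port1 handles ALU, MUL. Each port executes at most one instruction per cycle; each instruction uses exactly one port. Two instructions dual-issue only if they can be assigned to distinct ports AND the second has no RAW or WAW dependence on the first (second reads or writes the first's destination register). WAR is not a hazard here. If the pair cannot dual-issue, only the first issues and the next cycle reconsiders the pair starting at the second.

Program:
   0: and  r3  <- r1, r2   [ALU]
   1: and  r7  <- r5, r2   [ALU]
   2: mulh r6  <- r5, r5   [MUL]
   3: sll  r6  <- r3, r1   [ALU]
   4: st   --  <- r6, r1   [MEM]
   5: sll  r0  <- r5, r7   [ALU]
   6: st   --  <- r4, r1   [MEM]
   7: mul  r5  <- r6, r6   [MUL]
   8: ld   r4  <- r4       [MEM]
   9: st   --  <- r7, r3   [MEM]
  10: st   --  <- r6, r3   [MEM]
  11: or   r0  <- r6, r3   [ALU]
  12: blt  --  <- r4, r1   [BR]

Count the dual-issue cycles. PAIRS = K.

0. and+and @i0/i1  | 2-wide
1. mulh @i2  | WAW r6
2. sll @i3  | RAW r6
3. st+sll @i4/i5  | 2-wide
4. st+mul @i6/i7  | 2-wide
5. ld @i8  | no-port MEM/MEM
6. st @i9  | no-port MEM/MEM
7. st+or @i10/i11  | 2-wide
8. blt @i12  | tail

PAIRS = 4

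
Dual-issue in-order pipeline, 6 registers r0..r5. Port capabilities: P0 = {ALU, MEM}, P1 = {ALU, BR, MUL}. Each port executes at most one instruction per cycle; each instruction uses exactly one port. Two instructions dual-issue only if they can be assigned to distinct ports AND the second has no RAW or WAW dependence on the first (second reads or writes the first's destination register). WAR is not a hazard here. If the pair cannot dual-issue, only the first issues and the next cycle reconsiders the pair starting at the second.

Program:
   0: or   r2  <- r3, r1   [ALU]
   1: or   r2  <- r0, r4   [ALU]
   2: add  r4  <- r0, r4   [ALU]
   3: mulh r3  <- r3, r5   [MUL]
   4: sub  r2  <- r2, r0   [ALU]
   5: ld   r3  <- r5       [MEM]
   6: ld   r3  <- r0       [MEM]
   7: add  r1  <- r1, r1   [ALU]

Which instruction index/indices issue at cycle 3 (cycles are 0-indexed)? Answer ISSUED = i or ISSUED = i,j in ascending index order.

[0] i0  or  -- WAW r2
[1] i1&i2  or add  -- dual
[2] i3&i4  mulh sub  -- dual
[3] i5  ld  -- no-port MEM/MEM
[4] i6&i7  ld add  -- dual

ISSUED = 5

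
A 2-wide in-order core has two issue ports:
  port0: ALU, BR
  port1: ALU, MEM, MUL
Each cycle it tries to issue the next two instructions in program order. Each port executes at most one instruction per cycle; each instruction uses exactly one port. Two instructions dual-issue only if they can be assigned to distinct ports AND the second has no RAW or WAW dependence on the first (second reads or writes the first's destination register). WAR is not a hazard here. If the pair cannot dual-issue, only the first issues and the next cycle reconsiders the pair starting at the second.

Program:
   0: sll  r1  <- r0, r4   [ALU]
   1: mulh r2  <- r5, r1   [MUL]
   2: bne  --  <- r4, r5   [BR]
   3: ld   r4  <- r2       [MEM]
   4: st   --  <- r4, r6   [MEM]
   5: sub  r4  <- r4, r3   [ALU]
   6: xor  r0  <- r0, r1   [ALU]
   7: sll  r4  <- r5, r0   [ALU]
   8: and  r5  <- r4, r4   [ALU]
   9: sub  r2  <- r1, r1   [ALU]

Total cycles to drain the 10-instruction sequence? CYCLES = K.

#0 head=0: sll.ALU i0 RAW r1
#1 head=1: mulh.MUL bne.BR i1/i2 pair
#2 head=3: ld.MEM i3 no-port MEM/MEM
#3 head=4: st.MEM sub.ALU i4/i5 pair
#4 head=6: xor.ALU i6 RAW r0
#5 head=7: sll.ALU i7 RAW r4
#6 head=8: and.ALU sub.ALU i8/i9 pair

CYCLES = 7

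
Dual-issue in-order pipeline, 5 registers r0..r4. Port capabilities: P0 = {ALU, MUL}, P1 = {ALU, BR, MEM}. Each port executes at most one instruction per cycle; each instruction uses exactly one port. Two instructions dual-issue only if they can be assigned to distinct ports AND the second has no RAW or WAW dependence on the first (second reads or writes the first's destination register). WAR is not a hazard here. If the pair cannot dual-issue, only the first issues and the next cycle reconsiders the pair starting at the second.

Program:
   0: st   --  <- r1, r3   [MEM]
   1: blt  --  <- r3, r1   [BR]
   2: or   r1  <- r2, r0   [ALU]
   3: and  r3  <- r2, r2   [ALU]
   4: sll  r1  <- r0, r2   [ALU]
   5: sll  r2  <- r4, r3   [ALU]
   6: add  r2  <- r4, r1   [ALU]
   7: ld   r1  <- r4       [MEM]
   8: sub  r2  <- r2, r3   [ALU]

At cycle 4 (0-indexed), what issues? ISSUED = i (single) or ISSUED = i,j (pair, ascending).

ISSUED = 6,7

[0] i0  st.MEM  -- no-port MEM/BR
[1] i1,i2  blt.BR/or.ALU  -- 2-wide
[2] i3,i4  and.ALU/sll.ALU  -- 2-wide
[3] i5  sll.ALU  -- WAW r2
[4] i6,i7  add.ALU/ld.MEM  -- 2-wide
[5] i8  sub.ALU  -- tail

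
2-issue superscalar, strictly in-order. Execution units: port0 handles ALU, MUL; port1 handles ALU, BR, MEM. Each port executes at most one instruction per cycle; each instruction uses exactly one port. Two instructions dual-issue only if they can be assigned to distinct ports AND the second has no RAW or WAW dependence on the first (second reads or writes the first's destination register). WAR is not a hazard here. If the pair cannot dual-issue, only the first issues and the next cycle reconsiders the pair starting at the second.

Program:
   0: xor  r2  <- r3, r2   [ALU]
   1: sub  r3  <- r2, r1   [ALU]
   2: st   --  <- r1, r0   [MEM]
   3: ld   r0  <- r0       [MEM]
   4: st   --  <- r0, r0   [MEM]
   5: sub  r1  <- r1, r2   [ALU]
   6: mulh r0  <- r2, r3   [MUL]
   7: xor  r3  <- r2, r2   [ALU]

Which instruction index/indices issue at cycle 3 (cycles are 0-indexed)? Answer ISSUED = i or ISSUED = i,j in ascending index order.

0. xor.ALU @i0  | RAW r2
1. sub.ALU st.MEM @i1/i2  | dual
2. ld.MEM @i3  | no-port MEM/MEM
3. st.MEM sub.ALU @i4/i5  | dual
4. mulh.MUL xor.ALU @i6/i7  | dual

ISSUED = 4,5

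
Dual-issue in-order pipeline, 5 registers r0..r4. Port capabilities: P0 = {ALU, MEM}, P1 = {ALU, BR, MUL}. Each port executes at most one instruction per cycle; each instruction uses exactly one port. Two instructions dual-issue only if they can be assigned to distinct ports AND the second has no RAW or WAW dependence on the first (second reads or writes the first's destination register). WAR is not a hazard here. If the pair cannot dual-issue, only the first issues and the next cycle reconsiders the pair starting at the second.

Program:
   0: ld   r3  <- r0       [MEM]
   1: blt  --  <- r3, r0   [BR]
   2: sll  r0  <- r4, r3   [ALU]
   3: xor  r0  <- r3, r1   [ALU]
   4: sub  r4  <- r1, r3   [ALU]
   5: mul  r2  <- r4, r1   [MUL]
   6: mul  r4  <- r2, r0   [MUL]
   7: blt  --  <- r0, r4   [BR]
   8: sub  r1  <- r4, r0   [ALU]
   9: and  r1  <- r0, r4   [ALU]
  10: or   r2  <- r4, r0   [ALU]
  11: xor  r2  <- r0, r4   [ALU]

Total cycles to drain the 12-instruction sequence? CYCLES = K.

CYCLES = 8

0. ld @i0  | RAW r3
1. blt sll @i1,i2  | pair
2. xor sub @i3,i4  | pair
3. mul @i5  | no-port MUL/MUL
4. mul @i6  | no-port MUL/BR
5. blt sub @i7,i8  | pair
6. and or @i9,i10  | pair
7. xor @i11  | tail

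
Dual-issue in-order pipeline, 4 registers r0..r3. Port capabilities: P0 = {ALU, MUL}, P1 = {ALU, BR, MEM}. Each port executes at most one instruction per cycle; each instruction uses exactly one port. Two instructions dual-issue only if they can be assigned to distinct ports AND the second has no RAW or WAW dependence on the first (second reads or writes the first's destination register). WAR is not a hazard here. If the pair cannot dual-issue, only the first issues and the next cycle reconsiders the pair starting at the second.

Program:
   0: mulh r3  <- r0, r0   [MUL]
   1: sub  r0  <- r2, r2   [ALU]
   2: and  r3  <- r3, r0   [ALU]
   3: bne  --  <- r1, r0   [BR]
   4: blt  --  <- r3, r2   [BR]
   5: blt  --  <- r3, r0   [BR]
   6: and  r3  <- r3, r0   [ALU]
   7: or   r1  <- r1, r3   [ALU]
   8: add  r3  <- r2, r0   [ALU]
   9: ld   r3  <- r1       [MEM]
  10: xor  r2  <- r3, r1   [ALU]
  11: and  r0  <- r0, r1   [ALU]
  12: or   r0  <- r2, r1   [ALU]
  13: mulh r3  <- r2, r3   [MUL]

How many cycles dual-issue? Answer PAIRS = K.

  cy0 -> i0+i1 (mulh/sub) dual
  cy1 -> i2+i3 (and/bne) dual
  cy2 -> i4 (blt) no-port BR/BR
  cy3 -> i5+i6 (blt/and) dual
  cy4 -> i7+i8 (or/add) dual
  cy5 -> i9 (ld) RAW r3
  cy6 -> i10+i11 (xor/and) dual
  cy7 -> i12+i13 (or/mulh) dual

PAIRS = 6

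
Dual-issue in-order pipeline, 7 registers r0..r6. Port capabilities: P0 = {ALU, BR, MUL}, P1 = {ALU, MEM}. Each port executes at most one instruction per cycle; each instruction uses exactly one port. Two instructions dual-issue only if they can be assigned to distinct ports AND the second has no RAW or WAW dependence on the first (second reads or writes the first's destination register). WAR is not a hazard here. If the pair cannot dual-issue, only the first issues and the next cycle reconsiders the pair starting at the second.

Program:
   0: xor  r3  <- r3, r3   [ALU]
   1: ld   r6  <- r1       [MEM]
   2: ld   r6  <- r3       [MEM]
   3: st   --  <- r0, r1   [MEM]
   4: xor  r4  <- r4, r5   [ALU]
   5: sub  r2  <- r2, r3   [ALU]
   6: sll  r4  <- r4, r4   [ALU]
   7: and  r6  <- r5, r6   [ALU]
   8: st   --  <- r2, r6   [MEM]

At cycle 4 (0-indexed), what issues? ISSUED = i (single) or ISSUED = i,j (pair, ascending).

  cy0 -> i0+i1 (xor.ALU+ld.MEM) dual
  cy1 -> i2 (ld.MEM) no-port MEM/MEM
  cy2 -> i3+i4 (st.MEM+xor.ALU) dual
  cy3 -> i5+i6 (sub.ALU+sll.ALU) dual
  cy4 -> i7 (and.ALU) RAW r6
  cy5 -> i8 (st.MEM) tail

ISSUED = 7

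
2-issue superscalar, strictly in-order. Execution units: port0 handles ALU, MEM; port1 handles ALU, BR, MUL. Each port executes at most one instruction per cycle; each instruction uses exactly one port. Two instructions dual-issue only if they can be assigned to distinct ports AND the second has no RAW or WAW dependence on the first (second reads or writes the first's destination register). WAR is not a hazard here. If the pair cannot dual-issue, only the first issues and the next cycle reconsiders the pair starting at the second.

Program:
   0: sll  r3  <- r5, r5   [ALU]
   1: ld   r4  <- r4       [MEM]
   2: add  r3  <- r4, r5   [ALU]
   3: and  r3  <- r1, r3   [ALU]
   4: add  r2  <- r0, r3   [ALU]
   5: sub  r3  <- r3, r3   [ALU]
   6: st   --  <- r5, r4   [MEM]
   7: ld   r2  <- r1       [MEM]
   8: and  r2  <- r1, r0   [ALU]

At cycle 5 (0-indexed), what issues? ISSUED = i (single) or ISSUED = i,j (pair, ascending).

ISSUED = 7

t=0 i0/i1:sll.ALU;ld.MEM ; pair
t=1 i2:add.ALU ; RAW+WAW r3
t=2 i3:and.ALU ; RAW r3
t=3 i4/i5:add.ALU;sub.ALU ; pair
t=4 i6:st.MEM ; no-port MEM/MEM
t=5 i7:ld.MEM ; WAW r2
t=6 i8:and.ALU ; tail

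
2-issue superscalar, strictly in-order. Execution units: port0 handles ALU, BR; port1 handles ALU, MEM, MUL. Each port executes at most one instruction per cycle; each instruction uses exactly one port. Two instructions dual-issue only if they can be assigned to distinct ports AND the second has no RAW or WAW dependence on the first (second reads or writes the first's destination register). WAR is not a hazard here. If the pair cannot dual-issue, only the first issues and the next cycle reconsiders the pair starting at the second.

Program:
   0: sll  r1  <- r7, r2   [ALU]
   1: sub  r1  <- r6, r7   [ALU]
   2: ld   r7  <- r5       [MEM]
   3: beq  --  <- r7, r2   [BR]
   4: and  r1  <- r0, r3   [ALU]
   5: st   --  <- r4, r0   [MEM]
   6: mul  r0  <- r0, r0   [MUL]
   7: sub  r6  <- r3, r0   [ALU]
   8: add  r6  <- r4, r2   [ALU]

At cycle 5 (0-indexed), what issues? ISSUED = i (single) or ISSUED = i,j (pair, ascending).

ISSUED = 7

c0: i0 sll  WAW r1
c1: i1&i2 sub+ld  2-wide
c2: i3&i4 beq+and  2-wide
c3: i5 st  no-port MEM/MUL
c4: i6 mul  RAW r0
c5: i7 sub  WAW r6
c6: i8 add  tail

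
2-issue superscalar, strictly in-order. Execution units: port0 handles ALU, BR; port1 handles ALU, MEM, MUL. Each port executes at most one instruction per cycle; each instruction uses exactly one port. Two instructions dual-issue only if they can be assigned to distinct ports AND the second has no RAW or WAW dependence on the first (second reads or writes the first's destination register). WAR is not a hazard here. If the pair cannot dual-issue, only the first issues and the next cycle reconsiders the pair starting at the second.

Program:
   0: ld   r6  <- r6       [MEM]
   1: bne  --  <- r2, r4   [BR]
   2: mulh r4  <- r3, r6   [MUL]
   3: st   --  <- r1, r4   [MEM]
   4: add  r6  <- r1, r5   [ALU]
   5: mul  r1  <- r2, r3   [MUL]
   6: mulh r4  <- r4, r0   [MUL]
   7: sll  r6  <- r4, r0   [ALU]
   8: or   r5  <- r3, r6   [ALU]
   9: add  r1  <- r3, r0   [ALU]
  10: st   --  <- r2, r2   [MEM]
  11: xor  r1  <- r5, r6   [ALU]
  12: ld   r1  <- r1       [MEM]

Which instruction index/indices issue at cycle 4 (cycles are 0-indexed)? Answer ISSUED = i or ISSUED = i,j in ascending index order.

t=0 i0&i1:ld+bne ; dual
t=1 i2:mulh ; no-port MUL/MEM
t=2 i3&i4:st+add ; dual
t=3 i5:mul ; no-port MUL/MUL
t=4 i6:mulh ; RAW r4
t=5 i7:sll ; RAW r6
t=6 i8&i9:or+add ; dual
t=7 i10&i11:st+xor ; dual
t=8 i12:ld ; tail

ISSUED = 6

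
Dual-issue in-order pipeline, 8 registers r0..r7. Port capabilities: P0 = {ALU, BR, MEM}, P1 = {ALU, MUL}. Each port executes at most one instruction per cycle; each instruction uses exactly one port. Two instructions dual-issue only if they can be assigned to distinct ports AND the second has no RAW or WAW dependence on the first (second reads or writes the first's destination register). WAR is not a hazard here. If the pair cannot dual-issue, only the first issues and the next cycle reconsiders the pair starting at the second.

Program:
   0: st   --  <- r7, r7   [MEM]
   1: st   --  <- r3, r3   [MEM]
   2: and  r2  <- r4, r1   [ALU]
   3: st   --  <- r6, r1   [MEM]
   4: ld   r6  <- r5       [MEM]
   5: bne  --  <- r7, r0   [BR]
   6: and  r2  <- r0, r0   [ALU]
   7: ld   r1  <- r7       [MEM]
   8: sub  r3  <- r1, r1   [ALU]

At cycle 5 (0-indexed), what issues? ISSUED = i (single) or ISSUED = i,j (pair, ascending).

ISSUED = 7

#0 head=0: st.MEM i0 no-port MEM/MEM
#1 head=1: st.MEM/and.ALU i1+i2 pair
#2 head=3: st.MEM i3 no-port MEM/MEM
#3 head=4: ld.MEM i4 no-port MEM/BR
#4 head=5: bne.BR/and.ALU i5+i6 pair
#5 head=7: ld.MEM i7 RAW r1
#6 head=8: sub.ALU i8 tail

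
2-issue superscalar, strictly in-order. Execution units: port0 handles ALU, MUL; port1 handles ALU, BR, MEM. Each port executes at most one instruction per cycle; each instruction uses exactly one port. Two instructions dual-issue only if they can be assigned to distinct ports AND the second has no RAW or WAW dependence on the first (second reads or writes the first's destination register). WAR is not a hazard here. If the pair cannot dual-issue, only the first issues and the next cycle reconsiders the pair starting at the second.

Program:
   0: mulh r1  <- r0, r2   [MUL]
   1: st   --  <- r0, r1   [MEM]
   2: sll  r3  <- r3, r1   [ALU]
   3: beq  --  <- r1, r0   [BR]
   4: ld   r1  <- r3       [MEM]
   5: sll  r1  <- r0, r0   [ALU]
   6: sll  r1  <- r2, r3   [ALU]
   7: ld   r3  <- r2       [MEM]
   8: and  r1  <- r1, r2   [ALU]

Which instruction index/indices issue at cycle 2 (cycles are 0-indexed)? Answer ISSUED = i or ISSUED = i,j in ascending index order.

ISSUED = 3

0. mulh @i0  | RAW r1
1. st/sll @i1/i2  | 2-wide
2. beq @i3  | no-port BR/MEM
3. ld @i4  | WAW r1
4. sll @i5  | WAW r1
5. sll/ld @i6/i7  | 2-wide
6. and @i8  | tail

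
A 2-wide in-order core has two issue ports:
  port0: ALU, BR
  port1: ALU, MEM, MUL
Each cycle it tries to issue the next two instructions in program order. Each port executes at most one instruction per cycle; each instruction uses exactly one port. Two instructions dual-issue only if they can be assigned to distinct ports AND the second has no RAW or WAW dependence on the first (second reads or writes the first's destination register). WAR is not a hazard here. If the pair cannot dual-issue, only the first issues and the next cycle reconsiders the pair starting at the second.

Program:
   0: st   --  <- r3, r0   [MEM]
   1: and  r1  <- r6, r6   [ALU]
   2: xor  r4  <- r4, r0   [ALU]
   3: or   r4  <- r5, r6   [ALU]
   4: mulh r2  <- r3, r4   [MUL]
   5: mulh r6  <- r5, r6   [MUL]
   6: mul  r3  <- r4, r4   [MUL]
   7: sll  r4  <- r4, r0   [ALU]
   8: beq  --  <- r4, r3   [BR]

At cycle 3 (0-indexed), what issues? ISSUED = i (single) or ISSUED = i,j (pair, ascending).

#0 head=0: st.MEM;and.ALU i0+i1 pair
#1 head=2: xor.ALU i2 WAW r4
#2 head=3: or.ALU i3 RAW r4
#3 head=4: mulh.MUL i4 no-port MUL/MUL
#4 head=5: mulh.MUL i5 no-port MUL/MUL
#5 head=6: mul.MUL;sll.ALU i6+i7 pair
#6 head=8: beq.BR i8 tail

ISSUED = 4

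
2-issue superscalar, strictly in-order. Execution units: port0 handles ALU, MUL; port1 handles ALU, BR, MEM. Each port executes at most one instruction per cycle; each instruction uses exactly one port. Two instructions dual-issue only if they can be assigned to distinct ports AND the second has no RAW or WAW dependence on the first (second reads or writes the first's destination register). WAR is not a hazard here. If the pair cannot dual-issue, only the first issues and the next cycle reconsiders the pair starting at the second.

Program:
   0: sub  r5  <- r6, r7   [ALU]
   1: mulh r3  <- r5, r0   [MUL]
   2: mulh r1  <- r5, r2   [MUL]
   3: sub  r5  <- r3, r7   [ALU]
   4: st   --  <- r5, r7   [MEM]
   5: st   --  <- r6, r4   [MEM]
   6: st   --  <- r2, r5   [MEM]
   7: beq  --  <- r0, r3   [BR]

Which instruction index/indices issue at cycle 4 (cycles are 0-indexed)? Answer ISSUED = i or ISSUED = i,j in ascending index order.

ISSUED = 5

  cy0 -> i0 (sub) RAW r5
  cy1 -> i1 (mulh) no-port MUL/MUL
  cy2 -> i2&i3 (mulh+sub) 2-wide
  cy3 -> i4 (st) no-port MEM/MEM
  cy4 -> i5 (st) no-port MEM/MEM
  cy5 -> i6 (st) no-port MEM/BR
  cy6 -> i7 (beq) tail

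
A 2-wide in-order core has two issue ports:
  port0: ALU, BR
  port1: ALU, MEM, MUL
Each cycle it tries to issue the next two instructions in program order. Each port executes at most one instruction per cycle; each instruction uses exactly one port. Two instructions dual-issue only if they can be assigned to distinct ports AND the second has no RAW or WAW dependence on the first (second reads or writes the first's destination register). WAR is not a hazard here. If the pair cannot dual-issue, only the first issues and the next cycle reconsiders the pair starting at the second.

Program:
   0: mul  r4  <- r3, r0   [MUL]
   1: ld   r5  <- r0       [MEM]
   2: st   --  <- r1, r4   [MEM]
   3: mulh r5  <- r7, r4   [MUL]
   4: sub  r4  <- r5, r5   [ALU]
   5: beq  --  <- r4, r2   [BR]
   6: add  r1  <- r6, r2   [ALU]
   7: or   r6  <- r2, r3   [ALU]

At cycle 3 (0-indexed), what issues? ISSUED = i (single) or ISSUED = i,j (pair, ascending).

  cy0 -> i0 (mul) no-port MUL/MEM
  cy1 -> i1 (ld) no-port MEM/MEM
  cy2 -> i2 (st) no-port MEM/MUL
  cy3 -> i3 (mulh) RAW r5
  cy4 -> i4 (sub) RAW r4
  cy5 -> i5,i6 (beq;add) 2-wide
  cy6 -> i7 (or) tail

ISSUED = 3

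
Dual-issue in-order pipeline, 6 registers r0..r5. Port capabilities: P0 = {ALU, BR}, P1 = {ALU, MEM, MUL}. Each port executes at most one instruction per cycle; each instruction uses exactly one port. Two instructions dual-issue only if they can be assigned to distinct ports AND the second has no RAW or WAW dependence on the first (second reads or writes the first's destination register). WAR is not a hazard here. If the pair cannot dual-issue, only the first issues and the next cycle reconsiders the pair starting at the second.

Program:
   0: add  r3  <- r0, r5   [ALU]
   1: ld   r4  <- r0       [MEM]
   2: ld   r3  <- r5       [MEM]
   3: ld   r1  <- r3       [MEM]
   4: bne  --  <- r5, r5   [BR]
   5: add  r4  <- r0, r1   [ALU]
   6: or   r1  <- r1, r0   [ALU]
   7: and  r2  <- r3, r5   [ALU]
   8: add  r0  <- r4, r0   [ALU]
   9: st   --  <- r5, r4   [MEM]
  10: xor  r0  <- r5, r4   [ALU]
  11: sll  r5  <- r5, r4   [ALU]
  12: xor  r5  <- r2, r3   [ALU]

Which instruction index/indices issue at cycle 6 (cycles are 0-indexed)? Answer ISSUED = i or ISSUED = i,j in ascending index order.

  cy0 -> i0&i1 (add.ALU+ld.MEM) 2-wide
  cy1 -> i2 (ld.MEM) no-port MEM/MEM
  cy2 -> i3&i4 (ld.MEM+bne.BR) 2-wide
  cy3 -> i5&i6 (add.ALU+or.ALU) 2-wide
  cy4 -> i7&i8 (and.ALU+add.ALU) 2-wide
  cy5 -> i9&i10 (st.MEM+xor.ALU) 2-wide
  cy6 -> i11 (sll.ALU) WAW r5
  cy7 -> i12 (xor.ALU) tail

ISSUED = 11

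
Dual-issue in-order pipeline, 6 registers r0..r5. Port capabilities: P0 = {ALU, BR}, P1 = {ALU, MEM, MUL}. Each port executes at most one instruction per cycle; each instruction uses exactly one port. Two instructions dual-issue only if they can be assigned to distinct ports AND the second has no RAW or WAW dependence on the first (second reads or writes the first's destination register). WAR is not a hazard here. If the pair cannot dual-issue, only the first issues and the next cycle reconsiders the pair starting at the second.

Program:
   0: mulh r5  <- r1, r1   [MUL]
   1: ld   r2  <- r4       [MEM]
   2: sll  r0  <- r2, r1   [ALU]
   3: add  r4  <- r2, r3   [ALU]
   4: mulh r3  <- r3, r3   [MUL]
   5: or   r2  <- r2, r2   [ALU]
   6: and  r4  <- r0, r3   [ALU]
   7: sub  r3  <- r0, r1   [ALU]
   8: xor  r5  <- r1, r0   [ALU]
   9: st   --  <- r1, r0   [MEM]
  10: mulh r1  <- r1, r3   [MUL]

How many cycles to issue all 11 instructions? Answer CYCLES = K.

  cy0 -> i0 (mulh) no-port MUL/MEM
  cy1 -> i1 (ld) RAW r2
  cy2 -> i2/i3 (sll+add) pair
  cy3 -> i4/i5 (mulh+or) pair
  cy4 -> i6/i7 (and+sub) pair
  cy5 -> i8/i9 (xor+st) pair
  cy6 -> i10 (mulh) tail

CYCLES = 7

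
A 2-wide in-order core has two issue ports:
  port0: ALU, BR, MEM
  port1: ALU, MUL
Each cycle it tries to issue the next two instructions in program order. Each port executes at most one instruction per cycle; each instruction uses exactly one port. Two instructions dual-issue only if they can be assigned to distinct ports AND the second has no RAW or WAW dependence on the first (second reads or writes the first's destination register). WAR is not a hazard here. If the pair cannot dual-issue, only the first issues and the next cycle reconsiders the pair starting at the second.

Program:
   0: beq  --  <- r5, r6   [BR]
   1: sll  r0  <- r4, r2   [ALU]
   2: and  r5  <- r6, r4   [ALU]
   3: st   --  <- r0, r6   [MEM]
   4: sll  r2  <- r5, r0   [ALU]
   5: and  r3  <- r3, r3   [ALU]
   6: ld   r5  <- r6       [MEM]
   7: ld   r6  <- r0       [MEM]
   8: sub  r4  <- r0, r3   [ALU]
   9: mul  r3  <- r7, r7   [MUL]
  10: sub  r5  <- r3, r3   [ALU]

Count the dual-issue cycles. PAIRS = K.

PAIRS = 4

t=0 i0&i1:beq/sll ; pair
t=1 i2&i3:and/st ; pair
t=2 i4&i5:sll/and ; pair
t=3 i6:ld ; no-port MEM/MEM
t=4 i7&i8:ld/sub ; pair
t=5 i9:mul ; RAW r3
t=6 i10:sub ; tail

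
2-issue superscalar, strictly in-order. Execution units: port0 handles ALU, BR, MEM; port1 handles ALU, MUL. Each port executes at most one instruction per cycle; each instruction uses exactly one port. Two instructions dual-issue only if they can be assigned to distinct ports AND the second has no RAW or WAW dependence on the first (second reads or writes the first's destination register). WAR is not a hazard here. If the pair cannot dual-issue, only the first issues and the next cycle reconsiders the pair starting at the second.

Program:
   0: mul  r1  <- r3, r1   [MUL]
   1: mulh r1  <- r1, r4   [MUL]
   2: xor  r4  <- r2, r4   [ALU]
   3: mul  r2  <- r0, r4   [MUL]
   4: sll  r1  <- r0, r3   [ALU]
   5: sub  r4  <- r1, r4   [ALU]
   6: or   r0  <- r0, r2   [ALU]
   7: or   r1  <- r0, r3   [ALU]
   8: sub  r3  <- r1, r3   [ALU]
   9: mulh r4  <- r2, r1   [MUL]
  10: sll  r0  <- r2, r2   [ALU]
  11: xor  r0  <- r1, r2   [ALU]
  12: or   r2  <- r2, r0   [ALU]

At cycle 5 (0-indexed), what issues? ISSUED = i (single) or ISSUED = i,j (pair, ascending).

ISSUED = 8,9

0. mul.MUL @i0  | no-port MUL/MUL
1. mulh.MUL;xor.ALU @i1/i2  | 2-wide
2. mul.MUL;sll.ALU @i3/i4  | 2-wide
3. sub.ALU;or.ALU @i5/i6  | 2-wide
4. or.ALU @i7  | RAW r1
5. sub.ALU;mulh.MUL @i8/i9  | 2-wide
6. sll.ALU @i10  | WAW r0
7. xor.ALU @i11  | RAW r0
8. or.ALU @i12  | tail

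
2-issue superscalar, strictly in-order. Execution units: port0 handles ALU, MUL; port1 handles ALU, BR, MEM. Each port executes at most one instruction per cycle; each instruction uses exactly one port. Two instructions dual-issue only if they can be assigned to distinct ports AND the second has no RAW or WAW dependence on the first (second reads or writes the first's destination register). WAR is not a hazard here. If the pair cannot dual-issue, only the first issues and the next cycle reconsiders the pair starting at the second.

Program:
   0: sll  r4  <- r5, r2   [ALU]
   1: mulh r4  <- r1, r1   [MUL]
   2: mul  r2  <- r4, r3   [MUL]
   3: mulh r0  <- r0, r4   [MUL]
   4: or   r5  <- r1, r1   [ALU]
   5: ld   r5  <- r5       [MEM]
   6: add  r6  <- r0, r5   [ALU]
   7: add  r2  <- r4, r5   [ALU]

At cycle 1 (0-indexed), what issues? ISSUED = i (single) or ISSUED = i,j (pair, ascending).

#0 head=0: sll.ALU i0 WAW r4
#1 head=1: mulh.MUL i1 no-port MUL/MUL
#2 head=2: mul.MUL i2 no-port MUL/MUL
#3 head=3: mulh.MUL or.ALU i3+i4 pair
#4 head=5: ld.MEM i5 RAW r5
#5 head=6: add.ALU add.ALU i6+i7 pair

ISSUED = 1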